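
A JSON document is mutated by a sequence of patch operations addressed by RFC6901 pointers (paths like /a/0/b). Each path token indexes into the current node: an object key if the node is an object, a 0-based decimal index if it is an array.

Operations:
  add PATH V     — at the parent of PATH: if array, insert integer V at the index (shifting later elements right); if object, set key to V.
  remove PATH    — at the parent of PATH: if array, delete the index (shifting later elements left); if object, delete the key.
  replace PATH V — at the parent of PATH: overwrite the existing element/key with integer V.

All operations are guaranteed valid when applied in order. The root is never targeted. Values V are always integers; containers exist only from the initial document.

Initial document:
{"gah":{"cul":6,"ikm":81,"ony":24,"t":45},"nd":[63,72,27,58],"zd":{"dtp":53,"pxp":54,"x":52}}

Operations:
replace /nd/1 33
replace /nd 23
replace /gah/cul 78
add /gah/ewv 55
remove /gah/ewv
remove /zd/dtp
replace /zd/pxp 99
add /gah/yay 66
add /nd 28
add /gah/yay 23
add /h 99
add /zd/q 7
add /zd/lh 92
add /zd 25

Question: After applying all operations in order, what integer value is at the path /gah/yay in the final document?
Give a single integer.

Answer: 23

Derivation:
After op 1 (replace /nd/1 33): {"gah":{"cul":6,"ikm":81,"ony":24,"t":45},"nd":[63,33,27,58],"zd":{"dtp":53,"pxp":54,"x":52}}
After op 2 (replace /nd 23): {"gah":{"cul":6,"ikm":81,"ony":24,"t":45},"nd":23,"zd":{"dtp":53,"pxp":54,"x":52}}
After op 3 (replace /gah/cul 78): {"gah":{"cul":78,"ikm":81,"ony":24,"t":45},"nd":23,"zd":{"dtp":53,"pxp":54,"x":52}}
After op 4 (add /gah/ewv 55): {"gah":{"cul":78,"ewv":55,"ikm":81,"ony":24,"t":45},"nd":23,"zd":{"dtp":53,"pxp":54,"x":52}}
After op 5 (remove /gah/ewv): {"gah":{"cul":78,"ikm":81,"ony":24,"t":45},"nd":23,"zd":{"dtp":53,"pxp":54,"x":52}}
After op 6 (remove /zd/dtp): {"gah":{"cul":78,"ikm":81,"ony":24,"t":45},"nd":23,"zd":{"pxp":54,"x":52}}
After op 7 (replace /zd/pxp 99): {"gah":{"cul":78,"ikm":81,"ony":24,"t":45},"nd":23,"zd":{"pxp":99,"x":52}}
After op 8 (add /gah/yay 66): {"gah":{"cul":78,"ikm":81,"ony":24,"t":45,"yay":66},"nd":23,"zd":{"pxp":99,"x":52}}
After op 9 (add /nd 28): {"gah":{"cul":78,"ikm":81,"ony":24,"t":45,"yay":66},"nd":28,"zd":{"pxp":99,"x":52}}
After op 10 (add /gah/yay 23): {"gah":{"cul":78,"ikm":81,"ony":24,"t":45,"yay":23},"nd":28,"zd":{"pxp":99,"x":52}}
After op 11 (add /h 99): {"gah":{"cul":78,"ikm":81,"ony":24,"t":45,"yay":23},"h":99,"nd":28,"zd":{"pxp":99,"x":52}}
After op 12 (add /zd/q 7): {"gah":{"cul":78,"ikm":81,"ony":24,"t":45,"yay":23},"h":99,"nd":28,"zd":{"pxp":99,"q":7,"x":52}}
After op 13 (add /zd/lh 92): {"gah":{"cul":78,"ikm":81,"ony":24,"t":45,"yay":23},"h":99,"nd":28,"zd":{"lh":92,"pxp":99,"q":7,"x":52}}
After op 14 (add /zd 25): {"gah":{"cul":78,"ikm":81,"ony":24,"t":45,"yay":23},"h":99,"nd":28,"zd":25}
Value at /gah/yay: 23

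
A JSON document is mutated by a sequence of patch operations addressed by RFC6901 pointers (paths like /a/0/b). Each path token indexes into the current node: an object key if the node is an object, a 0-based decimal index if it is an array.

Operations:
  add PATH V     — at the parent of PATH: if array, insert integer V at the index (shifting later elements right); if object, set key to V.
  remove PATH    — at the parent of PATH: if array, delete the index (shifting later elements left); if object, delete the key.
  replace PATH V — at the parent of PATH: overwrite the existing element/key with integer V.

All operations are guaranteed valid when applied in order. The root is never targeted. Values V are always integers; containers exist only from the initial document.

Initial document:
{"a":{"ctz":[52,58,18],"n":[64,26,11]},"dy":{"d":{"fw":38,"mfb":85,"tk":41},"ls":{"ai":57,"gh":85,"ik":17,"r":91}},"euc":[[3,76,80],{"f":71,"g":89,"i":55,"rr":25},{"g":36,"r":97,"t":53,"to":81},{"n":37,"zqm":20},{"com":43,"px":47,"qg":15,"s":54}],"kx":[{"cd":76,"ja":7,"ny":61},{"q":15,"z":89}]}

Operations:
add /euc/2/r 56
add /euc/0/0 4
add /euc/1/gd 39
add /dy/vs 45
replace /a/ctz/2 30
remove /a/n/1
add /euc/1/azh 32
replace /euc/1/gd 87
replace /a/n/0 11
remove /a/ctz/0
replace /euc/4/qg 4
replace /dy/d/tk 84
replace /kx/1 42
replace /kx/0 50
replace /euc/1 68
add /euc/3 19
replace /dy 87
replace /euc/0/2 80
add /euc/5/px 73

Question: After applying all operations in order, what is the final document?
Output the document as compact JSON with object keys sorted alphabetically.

Answer: {"a":{"ctz":[58,30],"n":[11,11]},"dy":87,"euc":[[4,3,80,80],68,{"g":36,"r":56,"t":53,"to":81},19,{"n":37,"zqm":20},{"com":43,"px":73,"qg":4,"s":54}],"kx":[50,42]}

Derivation:
After op 1 (add /euc/2/r 56): {"a":{"ctz":[52,58,18],"n":[64,26,11]},"dy":{"d":{"fw":38,"mfb":85,"tk":41},"ls":{"ai":57,"gh":85,"ik":17,"r":91}},"euc":[[3,76,80],{"f":71,"g":89,"i":55,"rr":25},{"g":36,"r":56,"t":53,"to":81},{"n":37,"zqm":20},{"com":43,"px":47,"qg":15,"s":54}],"kx":[{"cd":76,"ja":7,"ny":61},{"q":15,"z":89}]}
After op 2 (add /euc/0/0 4): {"a":{"ctz":[52,58,18],"n":[64,26,11]},"dy":{"d":{"fw":38,"mfb":85,"tk":41},"ls":{"ai":57,"gh":85,"ik":17,"r":91}},"euc":[[4,3,76,80],{"f":71,"g":89,"i":55,"rr":25},{"g":36,"r":56,"t":53,"to":81},{"n":37,"zqm":20},{"com":43,"px":47,"qg":15,"s":54}],"kx":[{"cd":76,"ja":7,"ny":61},{"q":15,"z":89}]}
After op 3 (add /euc/1/gd 39): {"a":{"ctz":[52,58,18],"n":[64,26,11]},"dy":{"d":{"fw":38,"mfb":85,"tk":41},"ls":{"ai":57,"gh":85,"ik":17,"r":91}},"euc":[[4,3,76,80],{"f":71,"g":89,"gd":39,"i":55,"rr":25},{"g":36,"r":56,"t":53,"to":81},{"n":37,"zqm":20},{"com":43,"px":47,"qg":15,"s":54}],"kx":[{"cd":76,"ja":7,"ny":61},{"q":15,"z":89}]}
After op 4 (add /dy/vs 45): {"a":{"ctz":[52,58,18],"n":[64,26,11]},"dy":{"d":{"fw":38,"mfb":85,"tk":41},"ls":{"ai":57,"gh":85,"ik":17,"r":91},"vs":45},"euc":[[4,3,76,80],{"f":71,"g":89,"gd":39,"i":55,"rr":25},{"g":36,"r":56,"t":53,"to":81},{"n":37,"zqm":20},{"com":43,"px":47,"qg":15,"s":54}],"kx":[{"cd":76,"ja":7,"ny":61},{"q":15,"z":89}]}
After op 5 (replace /a/ctz/2 30): {"a":{"ctz":[52,58,30],"n":[64,26,11]},"dy":{"d":{"fw":38,"mfb":85,"tk":41},"ls":{"ai":57,"gh":85,"ik":17,"r":91},"vs":45},"euc":[[4,3,76,80],{"f":71,"g":89,"gd":39,"i":55,"rr":25},{"g":36,"r":56,"t":53,"to":81},{"n":37,"zqm":20},{"com":43,"px":47,"qg":15,"s":54}],"kx":[{"cd":76,"ja":7,"ny":61},{"q":15,"z":89}]}
After op 6 (remove /a/n/1): {"a":{"ctz":[52,58,30],"n":[64,11]},"dy":{"d":{"fw":38,"mfb":85,"tk":41},"ls":{"ai":57,"gh":85,"ik":17,"r":91},"vs":45},"euc":[[4,3,76,80],{"f":71,"g":89,"gd":39,"i":55,"rr":25},{"g":36,"r":56,"t":53,"to":81},{"n":37,"zqm":20},{"com":43,"px":47,"qg":15,"s":54}],"kx":[{"cd":76,"ja":7,"ny":61},{"q":15,"z":89}]}
After op 7 (add /euc/1/azh 32): {"a":{"ctz":[52,58,30],"n":[64,11]},"dy":{"d":{"fw":38,"mfb":85,"tk":41},"ls":{"ai":57,"gh":85,"ik":17,"r":91},"vs":45},"euc":[[4,3,76,80],{"azh":32,"f":71,"g":89,"gd":39,"i":55,"rr":25},{"g":36,"r":56,"t":53,"to":81},{"n":37,"zqm":20},{"com":43,"px":47,"qg":15,"s":54}],"kx":[{"cd":76,"ja":7,"ny":61},{"q":15,"z":89}]}
After op 8 (replace /euc/1/gd 87): {"a":{"ctz":[52,58,30],"n":[64,11]},"dy":{"d":{"fw":38,"mfb":85,"tk":41},"ls":{"ai":57,"gh":85,"ik":17,"r":91},"vs":45},"euc":[[4,3,76,80],{"azh":32,"f":71,"g":89,"gd":87,"i":55,"rr":25},{"g":36,"r":56,"t":53,"to":81},{"n":37,"zqm":20},{"com":43,"px":47,"qg":15,"s":54}],"kx":[{"cd":76,"ja":7,"ny":61},{"q":15,"z":89}]}
After op 9 (replace /a/n/0 11): {"a":{"ctz":[52,58,30],"n":[11,11]},"dy":{"d":{"fw":38,"mfb":85,"tk":41},"ls":{"ai":57,"gh":85,"ik":17,"r":91},"vs":45},"euc":[[4,3,76,80],{"azh":32,"f":71,"g":89,"gd":87,"i":55,"rr":25},{"g":36,"r":56,"t":53,"to":81},{"n":37,"zqm":20},{"com":43,"px":47,"qg":15,"s":54}],"kx":[{"cd":76,"ja":7,"ny":61},{"q":15,"z":89}]}
After op 10 (remove /a/ctz/0): {"a":{"ctz":[58,30],"n":[11,11]},"dy":{"d":{"fw":38,"mfb":85,"tk":41},"ls":{"ai":57,"gh":85,"ik":17,"r":91},"vs":45},"euc":[[4,3,76,80],{"azh":32,"f":71,"g":89,"gd":87,"i":55,"rr":25},{"g":36,"r":56,"t":53,"to":81},{"n":37,"zqm":20},{"com":43,"px":47,"qg":15,"s":54}],"kx":[{"cd":76,"ja":7,"ny":61},{"q":15,"z":89}]}
After op 11 (replace /euc/4/qg 4): {"a":{"ctz":[58,30],"n":[11,11]},"dy":{"d":{"fw":38,"mfb":85,"tk":41},"ls":{"ai":57,"gh":85,"ik":17,"r":91},"vs":45},"euc":[[4,3,76,80],{"azh":32,"f":71,"g":89,"gd":87,"i":55,"rr":25},{"g":36,"r":56,"t":53,"to":81},{"n":37,"zqm":20},{"com":43,"px":47,"qg":4,"s":54}],"kx":[{"cd":76,"ja":7,"ny":61},{"q":15,"z":89}]}
After op 12 (replace /dy/d/tk 84): {"a":{"ctz":[58,30],"n":[11,11]},"dy":{"d":{"fw":38,"mfb":85,"tk":84},"ls":{"ai":57,"gh":85,"ik":17,"r":91},"vs":45},"euc":[[4,3,76,80],{"azh":32,"f":71,"g":89,"gd":87,"i":55,"rr":25},{"g":36,"r":56,"t":53,"to":81},{"n":37,"zqm":20},{"com":43,"px":47,"qg":4,"s":54}],"kx":[{"cd":76,"ja":7,"ny":61},{"q":15,"z":89}]}
After op 13 (replace /kx/1 42): {"a":{"ctz":[58,30],"n":[11,11]},"dy":{"d":{"fw":38,"mfb":85,"tk":84},"ls":{"ai":57,"gh":85,"ik":17,"r":91},"vs":45},"euc":[[4,3,76,80],{"azh":32,"f":71,"g":89,"gd":87,"i":55,"rr":25},{"g":36,"r":56,"t":53,"to":81},{"n":37,"zqm":20},{"com":43,"px":47,"qg":4,"s":54}],"kx":[{"cd":76,"ja":7,"ny":61},42]}
After op 14 (replace /kx/0 50): {"a":{"ctz":[58,30],"n":[11,11]},"dy":{"d":{"fw":38,"mfb":85,"tk":84},"ls":{"ai":57,"gh":85,"ik":17,"r":91},"vs":45},"euc":[[4,3,76,80],{"azh":32,"f":71,"g":89,"gd":87,"i":55,"rr":25},{"g":36,"r":56,"t":53,"to":81},{"n":37,"zqm":20},{"com":43,"px":47,"qg":4,"s":54}],"kx":[50,42]}
After op 15 (replace /euc/1 68): {"a":{"ctz":[58,30],"n":[11,11]},"dy":{"d":{"fw":38,"mfb":85,"tk":84},"ls":{"ai":57,"gh":85,"ik":17,"r":91},"vs":45},"euc":[[4,3,76,80],68,{"g":36,"r":56,"t":53,"to":81},{"n":37,"zqm":20},{"com":43,"px":47,"qg":4,"s":54}],"kx":[50,42]}
After op 16 (add /euc/3 19): {"a":{"ctz":[58,30],"n":[11,11]},"dy":{"d":{"fw":38,"mfb":85,"tk":84},"ls":{"ai":57,"gh":85,"ik":17,"r":91},"vs":45},"euc":[[4,3,76,80],68,{"g":36,"r":56,"t":53,"to":81},19,{"n":37,"zqm":20},{"com":43,"px":47,"qg":4,"s":54}],"kx":[50,42]}
After op 17 (replace /dy 87): {"a":{"ctz":[58,30],"n":[11,11]},"dy":87,"euc":[[4,3,76,80],68,{"g":36,"r":56,"t":53,"to":81},19,{"n":37,"zqm":20},{"com":43,"px":47,"qg":4,"s":54}],"kx":[50,42]}
After op 18 (replace /euc/0/2 80): {"a":{"ctz":[58,30],"n":[11,11]},"dy":87,"euc":[[4,3,80,80],68,{"g":36,"r":56,"t":53,"to":81},19,{"n":37,"zqm":20},{"com":43,"px":47,"qg":4,"s":54}],"kx":[50,42]}
After op 19 (add /euc/5/px 73): {"a":{"ctz":[58,30],"n":[11,11]},"dy":87,"euc":[[4,3,80,80],68,{"g":36,"r":56,"t":53,"to":81},19,{"n":37,"zqm":20},{"com":43,"px":73,"qg":4,"s":54}],"kx":[50,42]}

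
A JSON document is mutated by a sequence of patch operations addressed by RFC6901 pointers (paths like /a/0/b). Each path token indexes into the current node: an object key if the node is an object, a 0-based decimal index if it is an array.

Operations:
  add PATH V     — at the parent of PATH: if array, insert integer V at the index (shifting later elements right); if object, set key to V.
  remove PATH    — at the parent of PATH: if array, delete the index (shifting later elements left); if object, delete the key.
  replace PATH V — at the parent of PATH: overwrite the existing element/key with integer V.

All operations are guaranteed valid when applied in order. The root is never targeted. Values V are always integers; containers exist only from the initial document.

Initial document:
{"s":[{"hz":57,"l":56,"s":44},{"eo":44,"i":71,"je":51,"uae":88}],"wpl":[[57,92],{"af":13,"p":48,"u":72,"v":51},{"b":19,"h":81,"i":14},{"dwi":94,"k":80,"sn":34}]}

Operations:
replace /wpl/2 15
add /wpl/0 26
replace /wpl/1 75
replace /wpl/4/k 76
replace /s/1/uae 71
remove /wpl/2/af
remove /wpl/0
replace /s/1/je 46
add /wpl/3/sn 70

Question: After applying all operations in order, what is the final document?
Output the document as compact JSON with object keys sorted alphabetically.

After op 1 (replace /wpl/2 15): {"s":[{"hz":57,"l":56,"s":44},{"eo":44,"i":71,"je":51,"uae":88}],"wpl":[[57,92],{"af":13,"p":48,"u":72,"v":51},15,{"dwi":94,"k":80,"sn":34}]}
After op 2 (add /wpl/0 26): {"s":[{"hz":57,"l":56,"s":44},{"eo":44,"i":71,"je":51,"uae":88}],"wpl":[26,[57,92],{"af":13,"p":48,"u":72,"v":51},15,{"dwi":94,"k":80,"sn":34}]}
After op 3 (replace /wpl/1 75): {"s":[{"hz":57,"l":56,"s":44},{"eo":44,"i":71,"je":51,"uae":88}],"wpl":[26,75,{"af":13,"p":48,"u":72,"v":51},15,{"dwi":94,"k":80,"sn":34}]}
After op 4 (replace /wpl/4/k 76): {"s":[{"hz":57,"l":56,"s":44},{"eo":44,"i":71,"je":51,"uae":88}],"wpl":[26,75,{"af":13,"p":48,"u":72,"v":51},15,{"dwi":94,"k":76,"sn":34}]}
After op 5 (replace /s/1/uae 71): {"s":[{"hz":57,"l":56,"s":44},{"eo":44,"i":71,"je":51,"uae":71}],"wpl":[26,75,{"af":13,"p":48,"u":72,"v":51},15,{"dwi":94,"k":76,"sn":34}]}
After op 6 (remove /wpl/2/af): {"s":[{"hz":57,"l":56,"s":44},{"eo":44,"i":71,"je":51,"uae":71}],"wpl":[26,75,{"p":48,"u":72,"v":51},15,{"dwi":94,"k":76,"sn":34}]}
After op 7 (remove /wpl/0): {"s":[{"hz":57,"l":56,"s":44},{"eo":44,"i":71,"je":51,"uae":71}],"wpl":[75,{"p":48,"u":72,"v":51},15,{"dwi":94,"k":76,"sn":34}]}
After op 8 (replace /s/1/je 46): {"s":[{"hz":57,"l":56,"s":44},{"eo":44,"i":71,"je":46,"uae":71}],"wpl":[75,{"p":48,"u":72,"v":51},15,{"dwi":94,"k":76,"sn":34}]}
After op 9 (add /wpl/3/sn 70): {"s":[{"hz":57,"l":56,"s":44},{"eo":44,"i":71,"je":46,"uae":71}],"wpl":[75,{"p":48,"u":72,"v":51},15,{"dwi":94,"k":76,"sn":70}]}

Answer: {"s":[{"hz":57,"l":56,"s":44},{"eo":44,"i":71,"je":46,"uae":71}],"wpl":[75,{"p":48,"u":72,"v":51},15,{"dwi":94,"k":76,"sn":70}]}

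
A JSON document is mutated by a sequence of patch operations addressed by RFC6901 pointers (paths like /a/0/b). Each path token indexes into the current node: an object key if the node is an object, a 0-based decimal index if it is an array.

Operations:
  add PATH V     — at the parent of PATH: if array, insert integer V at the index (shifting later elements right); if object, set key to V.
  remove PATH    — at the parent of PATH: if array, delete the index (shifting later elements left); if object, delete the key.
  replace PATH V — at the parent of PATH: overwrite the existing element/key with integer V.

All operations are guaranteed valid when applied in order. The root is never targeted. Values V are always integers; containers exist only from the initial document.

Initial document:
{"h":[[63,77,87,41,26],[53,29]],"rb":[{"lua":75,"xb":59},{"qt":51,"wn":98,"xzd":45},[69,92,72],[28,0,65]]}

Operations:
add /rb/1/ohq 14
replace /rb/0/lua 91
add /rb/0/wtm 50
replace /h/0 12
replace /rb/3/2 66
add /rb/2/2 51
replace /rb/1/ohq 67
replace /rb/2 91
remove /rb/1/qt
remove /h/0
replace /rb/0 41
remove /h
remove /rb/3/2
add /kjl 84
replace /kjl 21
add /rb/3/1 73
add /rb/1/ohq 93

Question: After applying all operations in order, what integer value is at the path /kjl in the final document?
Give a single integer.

Answer: 21

Derivation:
After op 1 (add /rb/1/ohq 14): {"h":[[63,77,87,41,26],[53,29]],"rb":[{"lua":75,"xb":59},{"ohq":14,"qt":51,"wn":98,"xzd":45},[69,92,72],[28,0,65]]}
After op 2 (replace /rb/0/lua 91): {"h":[[63,77,87,41,26],[53,29]],"rb":[{"lua":91,"xb":59},{"ohq":14,"qt":51,"wn":98,"xzd":45},[69,92,72],[28,0,65]]}
After op 3 (add /rb/0/wtm 50): {"h":[[63,77,87,41,26],[53,29]],"rb":[{"lua":91,"wtm":50,"xb":59},{"ohq":14,"qt":51,"wn":98,"xzd":45},[69,92,72],[28,0,65]]}
After op 4 (replace /h/0 12): {"h":[12,[53,29]],"rb":[{"lua":91,"wtm":50,"xb":59},{"ohq":14,"qt":51,"wn":98,"xzd":45},[69,92,72],[28,0,65]]}
After op 5 (replace /rb/3/2 66): {"h":[12,[53,29]],"rb":[{"lua":91,"wtm":50,"xb":59},{"ohq":14,"qt":51,"wn":98,"xzd":45},[69,92,72],[28,0,66]]}
After op 6 (add /rb/2/2 51): {"h":[12,[53,29]],"rb":[{"lua":91,"wtm":50,"xb":59},{"ohq":14,"qt":51,"wn":98,"xzd":45},[69,92,51,72],[28,0,66]]}
After op 7 (replace /rb/1/ohq 67): {"h":[12,[53,29]],"rb":[{"lua":91,"wtm":50,"xb":59},{"ohq":67,"qt":51,"wn":98,"xzd":45},[69,92,51,72],[28,0,66]]}
After op 8 (replace /rb/2 91): {"h":[12,[53,29]],"rb":[{"lua":91,"wtm":50,"xb":59},{"ohq":67,"qt":51,"wn":98,"xzd":45},91,[28,0,66]]}
After op 9 (remove /rb/1/qt): {"h":[12,[53,29]],"rb":[{"lua":91,"wtm":50,"xb":59},{"ohq":67,"wn":98,"xzd":45},91,[28,0,66]]}
After op 10 (remove /h/0): {"h":[[53,29]],"rb":[{"lua":91,"wtm":50,"xb":59},{"ohq":67,"wn":98,"xzd":45},91,[28,0,66]]}
After op 11 (replace /rb/0 41): {"h":[[53,29]],"rb":[41,{"ohq":67,"wn":98,"xzd":45},91,[28,0,66]]}
After op 12 (remove /h): {"rb":[41,{"ohq":67,"wn":98,"xzd":45},91,[28,0,66]]}
After op 13 (remove /rb/3/2): {"rb":[41,{"ohq":67,"wn":98,"xzd":45},91,[28,0]]}
After op 14 (add /kjl 84): {"kjl":84,"rb":[41,{"ohq":67,"wn":98,"xzd":45},91,[28,0]]}
After op 15 (replace /kjl 21): {"kjl":21,"rb":[41,{"ohq":67,"wn":98,"xzd":45},91,[28,0]]}
After op 16 (add /rb/3/1 73): {"kjl":21,"rb":[41,{"ohq":67,"wn":98,"xzd":45},91,[28,73,0]]}
After op 17 (add /rb/1/ohq 93): {"kjl":21,"rb":[41,{"ohq":93,"wn":98,"xzd":45},91,[28,73,0]]}
Value at /kjl: 21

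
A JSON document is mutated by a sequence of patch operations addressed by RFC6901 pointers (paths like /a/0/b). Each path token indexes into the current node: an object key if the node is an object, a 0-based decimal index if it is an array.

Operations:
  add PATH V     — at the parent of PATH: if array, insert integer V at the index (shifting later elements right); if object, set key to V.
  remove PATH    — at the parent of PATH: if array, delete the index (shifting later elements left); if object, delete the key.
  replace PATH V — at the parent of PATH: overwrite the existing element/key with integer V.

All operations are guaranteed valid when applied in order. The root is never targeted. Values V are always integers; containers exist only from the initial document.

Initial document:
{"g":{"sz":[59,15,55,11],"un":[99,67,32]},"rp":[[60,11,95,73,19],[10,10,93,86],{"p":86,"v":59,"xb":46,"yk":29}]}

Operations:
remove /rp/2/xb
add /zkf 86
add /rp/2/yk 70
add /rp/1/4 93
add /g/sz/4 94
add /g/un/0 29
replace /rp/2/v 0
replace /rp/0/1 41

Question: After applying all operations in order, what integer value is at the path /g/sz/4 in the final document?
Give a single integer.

After op 1 (remove /rp/2/xb): {"g":{"sz":[59,15,55,11],"un":[99,67,32]},"rp":[[60,11,95,73,19],[10,10,93,86],{"p":86,"v":59,"yk":29}]}
After op 2 (add /zkf 86): {"g":{"sz":[59,15,55,11],"un":[99,67,32]},"rp":[[60,11,95,73,19],[10,10,93,86],{"p":86,"v":59,"yk":29}],"zkf":86}
After op 3 (add /rp/2/yk 70): {"g":{"sz":[59,15,55,11],"un":[99,67,32]},"rp":[[60,11,95,73,19],[10,10,93,86],{"p":86,"v":59,"yk":70}],"zkf":86}
After op 4 (add /rp/1/4 93): {"g":{"sz":[59,15,55,11],"un":[99,67,32]},"rp":[[60,11,95,73,19],[10,10,93,86,93],{"p":86,"v":59,"yk":70}],"zkf":86}
After op 5 (add /g/sz/4 94): {"g":{"sz":[59,15,55,11,94],"un":[99,67,32]},"rp":[[60,11,95,73,19],[10,10,93,86,93],{"p":86,"v":59,"yk":70}],"zkf":86}
After op 6 (add /g/un/0 29): {"g":{"sz":[59,15,55,11,94],"un":[29,99,67,32]},"rp":[[60,11,95,73,19],[10,10,93,86,93],{"p":86,"v":59,"yk":70}],"zkf":86}
After op 7 (replace /rp/2/v 0): {"g":{"sz":[59,15,55,11,94],"un":[29,99,67,32]},"rp":[[60,11,95,73,19],[10,10,93,86,93],{"p":86,"v":0,"yk":70}],"zkf":86}
After op 8 (replace /rp/0/1 41): {"g":{"sz":[59,15,55,11,94],"un":[29,99,67,32]},"rp":[[60,41,95,73,19],[10,10,93,86,93],{"p":86,"v":0,"yk":70}],"zkf":86}
Value at /g/sz/4: 94

Answer: 94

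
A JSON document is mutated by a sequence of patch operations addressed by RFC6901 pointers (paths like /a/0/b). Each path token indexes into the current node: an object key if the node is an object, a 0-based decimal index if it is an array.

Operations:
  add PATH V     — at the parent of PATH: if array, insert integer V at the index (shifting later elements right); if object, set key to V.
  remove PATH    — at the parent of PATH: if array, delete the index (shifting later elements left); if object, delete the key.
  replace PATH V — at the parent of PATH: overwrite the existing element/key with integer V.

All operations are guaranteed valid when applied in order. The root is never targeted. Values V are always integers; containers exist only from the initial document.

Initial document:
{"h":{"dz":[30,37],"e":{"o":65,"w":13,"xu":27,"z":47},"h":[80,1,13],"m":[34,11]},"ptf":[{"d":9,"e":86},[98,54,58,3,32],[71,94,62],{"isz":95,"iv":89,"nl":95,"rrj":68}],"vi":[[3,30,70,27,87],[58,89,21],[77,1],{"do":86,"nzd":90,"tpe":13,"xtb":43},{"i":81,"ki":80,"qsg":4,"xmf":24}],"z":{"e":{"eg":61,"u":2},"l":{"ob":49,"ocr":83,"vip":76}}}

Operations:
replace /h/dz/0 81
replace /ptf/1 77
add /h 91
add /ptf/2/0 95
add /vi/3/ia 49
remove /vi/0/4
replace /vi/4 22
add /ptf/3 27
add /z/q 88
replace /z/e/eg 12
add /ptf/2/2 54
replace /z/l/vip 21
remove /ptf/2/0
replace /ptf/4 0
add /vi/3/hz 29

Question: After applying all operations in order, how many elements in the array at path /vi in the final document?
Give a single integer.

Answer: 5

Derivation:
After op 1 (replace /h/dz/0 81): {"h":{"dz":[81,37],"e":{"o":65,"w":13,"xu":27,"z":47},"h":[80,1,13],"m":[34,11]},"ptf":[{"d":9,"e":86},[98,54,58,3,32],[71,94,62],{"isz":95,"iv":89,"nl":95,"rrj":68}],"vi":[[3,30,70,27,87],[58,89,21],[77,1],{"do":86,"nzd":90,"tpe":13,"xtb":43},{"i":81,"ki":80,"qsg":4,"xmf":24}],"z":{"e":{"eg":61,"u":2},"l":{"ob":49,"ocr":83,"vip":76}}}
After op 2 (replace /ptf/1 77): {"h":{"dz":[81,37],"e":{"o":65,"w":13,"xu":27,"z":47},"h":[80,1,13],"m":[34,11]},"ptf":[{"d":9,"e":86},77,[71,94,62],{"isz":95,"iv":89,"nl":95,"rrj":68}],"vi":[[3,30,70,27,87],[58,89,21],[77,1],{"do":86,"nzd":90,"tpe":13,"xtb":43},{"i":81,"ki":80,"qsg":4,"xmf":24}],"z":{"e":{"eg":61,"u":2},"l":{"ob":49,"ocr":83,"vip":76}}}
After op 3 (add /h 91): {"h":91,"ptf":[{"d":9,"e":86},77,[71,94,62],{"isz":95,"iv":89,"nl":95,"rrj":68}],"vi":[[3,30,70,27,87],[58,89,21],[77,1],{"do":86,"nzd":90,"tpe":13,"xtb":43},{"i":81,"ki":80,"qsg":4,"xmf":24}],"z":{"e":{"eg":61,"u":2},"l":{"ob":49,"ocr":83,"vip":76}}}
After op 4 (add /ptf/2/0 95): {"h":91,"ptf":[{"d":9,"e":86},77,[95,71,94,62],{"isz":95,"iv":89,"nl":95,"rrj":68}],"vi":[[3,30,70,27,87],[58,89,21],[77,1],{"do":86,"nzd":90,"tpe":13,"xtb":43},{"i":81,"ki":80,"qsg":4,"xmf":24}],"z":{"e":{"eg":61,"u":2},"l":{"ob":49,"ocr":83,"vip":76}}}
After op 5 (add /vi/3/ia 49): {"h":91,"ptf":[{"d":9,"e":86},77,[95,71,94,62],{"isz":95,"iv":89,"nl":95,"rrj":68}],"vi":[[3,30,70,27,87],[58,89,21],[77,1],{"do":86,"ia":49,"nzd":90,"tpe":13,"xtb":43},{"i":81,"ki":80,"qsg":4,"xmf":24}],"z":{"e":{"eg":61,"u":2},"l":{"ob":49,"ocr":83,"vip":76}}}
After op 6 (remove /vi/0/4): {"h":91,"ptf":[{"d":9,"e":86},77,[95,71,94,62],{"isz":95,"iv":89,"nl":95,"rrj":68}],"vi":[[3,30,70,27],[58,89,21],[77,1],{"do":86,"ia":49,"nzd":90,"tpe":13,"xtb":43},{"i":81,"ki":80,"qsg":4,"xmf":24}],"z":{"e":{"eg":61,"u":2},"l":{"ob":49,"ocr":83,"vip":76}}}
After op 7 (replace /vi/4 22): {"h":91,"ptf":[{"d":9,"e":86},77,[95,71,94,62],{"isz":95,"iv":89,"nl":95,"rrj":68}],"vi":[[3,30,70,27],[58,89,21],[77,1],{"do":86,"ia":49,"nzd":90,"tpe":13,"xtb":43},22],"z":{"e":{"eg":61,"u":2},"l":{"ob":49,"ocr":83,"vip":76}}}
After op 8 (add /ptf/3 27): {"h":91,"ptf":[{"d":9,"e":86},77,[95,71,94,62],27,{"isz":95,"iv":89,"nl":95,"rrj":68}],"vi":[[3,30,70,27],[58,89,21],[77,1],{"do":86,"ia":49,"nzd":90,"tpe":13,"xtb":43},22],"z":{"e":{"eg":61,"u":2},"l":{"ob":49,"ocr":83,"vip":76}}}
After op 9 (add /z/q 88): {"h":91,"ptf":[{"d":9,"e":86},77,[95,71,94,62],27,{"isz":95,"iv":89,"nl":95,"rrj":68}],"vi":[[3,30,70,27],[58,89,21],[77,1],{"do":86,"ia":49,"nzd":90,"tpe":13,"xtb":43},22],"z":{"e":{"eg":61,"u":2},"l":{"ob":49,"ocr":83,"vip":76},"q":88}}
After op 10 (replace /z/e/eg 12): {"h":91,"ptf":[{"d":9,"e":86},77,[95,71,94,62],27,{"isz":95,"iv":89,"nl":95,"rrj":68}],"vi":[[3,30,70,27],[58,89,21],[77,1],{"do":86,"ia":49,"nzd":90,"tpe":13,"xtb":43},22],"z":{"e":{"eg":12,"u":2},"l":{"ob":49,"ocr":83,"vip":76},"q":88}}
After op 11 (add /ptf/2/2 54): {"h":91,"ptf":[{"d":9,"e":86},77,[95,71,54,94,62],27,{"isz":95,"iv":89,"nl":95,"rrj":68}],"vi":[[3,30,70,27],[58,89,21],[77,1],{"do":86,"ia":49,"nzd":90,"tpe":13,"xtb":43},22],"z":{"e":{"eg":12,"u":2},"l":{"ob":49,"ocr":83,"vip":76},"q":88}}
After op 12 (replace /z/l/vip 21): {"h":91,"ptf":[{"d":9,"e":86},77,[95,71,54,94,62],27,{"isz":95,"iv":89,"nl":95,"rrj":68}],"vi":[[3,30,70,27],[58,89,21],[77,1],{"do":86,"ia":49,"nzd":90,"tpe":13,"xtb":43},22],"z":{"e":{"eg":12,"u":2},"l":{"ob":49,"ocr":83,"vip":21},"q":88}}
After op 13 (remove /ptf/2/0): {"h":91,"ptf":[{"d":9,"e":86},77,[71,54,94,62],27,{"isz":95,"iv":89,"nl":95,"rrj":68}],"vi":[[3,30,70,27],[58,89,21],[77,1],{"do":86,"ia":49,"nzd":90,"tpe":13,"xtb":43},22],"z":{"e":{"eg":12,"u":2},"l":{"ob":49,"ocr":83,"vip":21},"q":88}}
After op 14 (replace /ptf/4 0): {"h":91,"ptf":[{"d":9,"e":86},77,[71,54,94,62],27,0],"vi":[[3,30,70,27],[58,89,21],[77,1],{"do":86,"ia":49,"nzd":90,"tpe":13,"xtb":43},22],"z":{"e":{"eg":12,"u":2},"l":{"ob":49,"ocr":83,"vip":21},"q":88}}
After op 15 (add /vi/3/hz 29): {"h":91,"ptf":[{"d":9,"e":86},77,[71,54,94,62],27,0],"vi":[[3,30,70,27],[58,89,21],[77,1],{"do":86,"hz":29,"ia":49,"nzd":90,"tpe":13,"xtb":43},22],"z":{"e":{"eg":12,"u":2},"l":{"ob":49,"ocr":83,"vip":21},"q":88}}
Size at path /vi: 5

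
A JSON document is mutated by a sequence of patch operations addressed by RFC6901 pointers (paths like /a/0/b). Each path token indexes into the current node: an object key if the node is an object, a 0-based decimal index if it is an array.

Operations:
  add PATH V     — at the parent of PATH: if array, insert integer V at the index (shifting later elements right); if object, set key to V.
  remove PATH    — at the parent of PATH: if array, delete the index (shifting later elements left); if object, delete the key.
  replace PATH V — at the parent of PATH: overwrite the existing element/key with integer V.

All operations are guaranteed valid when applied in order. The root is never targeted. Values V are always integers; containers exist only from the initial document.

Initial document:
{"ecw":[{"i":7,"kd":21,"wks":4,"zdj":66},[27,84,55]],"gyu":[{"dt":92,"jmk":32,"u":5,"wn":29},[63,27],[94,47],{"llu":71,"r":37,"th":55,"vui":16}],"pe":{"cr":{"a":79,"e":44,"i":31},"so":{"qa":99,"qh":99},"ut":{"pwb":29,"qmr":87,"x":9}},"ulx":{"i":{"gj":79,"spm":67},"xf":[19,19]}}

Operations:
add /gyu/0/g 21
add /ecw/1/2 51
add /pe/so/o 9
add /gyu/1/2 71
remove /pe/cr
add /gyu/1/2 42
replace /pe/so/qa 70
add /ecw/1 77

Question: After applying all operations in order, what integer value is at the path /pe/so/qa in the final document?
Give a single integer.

After op 1 (add /gyu/0/g 21): {"ecw":[{"i":7,"kd":21,"wks":4,"zdj":66},[27,84,55]],"gyu":[{"dt":92,"g":21,"jmk":32,"u":5,"wn":29},[63,27],[94,47],{"llu":71,"r":37,"th":55,"vui":16}],"pe":{"cr":{"a":79,"e":44,"i":31},"so":{"qa":99,"qh":99},"ut":{"pwb":29,"qmr":87,"x":9}},"ulx":{"i":{"gj":79,"spm":67},"xf":[19,19]}}
After op 2 (add /ecw/1/2 51): {"ecw":[{"i":7,"kd":21,"wks":4,"zdj":66},[27,84,51,55]],"gyu":[{"dt":92,"g":21,"jmk":32,"u":5,"wn":29},[63,27],[94,47],{"llu":71,"r":37,"th":55,"vui":16}],"pe":{"cr":{"a":79,"e":44,"i":31},"so":{"qa":99,"qh":99},"ut":{"pwb":29,"qmr":87,"x":9}},"ulx":{"i":{"gj":79,"spm":67},"xf":[19,19]}}
After op 3 (add /pe/so/o 9): {"ecw":[{"i":7,"kd":21,"wks":4,"zdj":66},[27,84,51,55]],"gyu":[{"dt":92,"g":21,"jmk":32,"u":5,"wn":29},[63,27],[94,47],{"llu":71,"r":37,"th":55,"vui":16}],"pe":{"cr":{"a":79,"e":44,"i":31},"so":{"o":9,"qa":99,"qh":99},"ut":{"pwb":29,"qmr":87,"x":9}},"ulx":{"i":{"gj":79,"spm":67},"xf":[19,19]}}
After op 4 (add /gyu/1/2 71): {"ecw":[{"i":7,"kd":21,"wks":4,"zdj":66},[27,84,51,55]],"gyu":[{"dt":92,"g":21,"jmk":32,"u":5,"wn":29},[63,27,71],[94,47],{"llu":71,"r":37,"th":55,"vui":16}],"pe":{"cr":{"a":79,"e":44,"i":31},"so":{"o":9,"qa":99,"qh":99},"ut":{"pwb":29,"qmr":87,"x":9}},"ulx":{"i":{"gj":79,"spm":67},"xf":[19,19]}}
After op 5 (remove /pe/cr): {"ecw":[{"i":7,"kd":21,"wks":4,"zdj":66},[27,84,51,55]],"gyu":[{"dt":92,"g":21,"jmk":32,"u":5,"wn":29},[63,27,71],[94,47],{"llu":71,"r":37,"th":55,"vui":16}],"pe":{"so":{"o":9,"qa":99,"qh":99},"ut":{"pwb":29,"qmr":87,"x":9}},"ulx":{"i":{"gj":79,"spm":67},"xf":[19,19]}}
After op 6 (add /gyu/1/2 42): {"ecw":[{"i":7,"kd":21,"wks":4,"zdj":66},[27,84,51,55]],"gyu":[{"dt":92,"g":21,"jmk":32,"u":5,"wn":29},[63,27,42,71],[94,47],{"llu":71,"r":37,"th":55,"vui":16}],"pe":{"so":{"o":9,"qa":99,"qh":99},"ut":{"pwb":29,"qmr":87,"x":9}},"ulx":{"i":{"gj":79,"spm":67},"xf":[19,19]}}
After op 7 (replace /pe/so/qa 70): {"ecw":[{"i":7,"kd":21,"wks":4,"zdj":66},[27,84,51,55]],"gyu":[{"dt":92,"g":21,"jmk":32,"u":5,"wn":29},[63,27,42,71],[94,47],{"llu":71,"r":37,"th":55,"vui":16}],"pe":{"so":{"o":9,"qa":70,"qh":99},"ut":{"pwb":29,"qmr":87,"x":9}},"ulx":{"i":{"gj":79,"spm":67},"xf":[19,19]}}
After op 8 (add /ecw/1 77): {"ecw":[{"i":7,"kd":21,"wks":4,"zdj":66},77,[27,84,51,55]],"gyu":[{"dt":92,"g":21,"jmk":32,"u":5,"wn":29},[63,27,42,71],[94,47],{"llu":71,"r":37,"th":55,"vui":16}],"pe":{"so":{"o":9,"qa":70,"qh":99},"ut":{"pwb":29,"qmr":87,"x":9}},"ulx":{"i":{"gj":79,"spm":67},"xf":[19,19]}}
Value at /pe/so/qa: 70

Answer: 70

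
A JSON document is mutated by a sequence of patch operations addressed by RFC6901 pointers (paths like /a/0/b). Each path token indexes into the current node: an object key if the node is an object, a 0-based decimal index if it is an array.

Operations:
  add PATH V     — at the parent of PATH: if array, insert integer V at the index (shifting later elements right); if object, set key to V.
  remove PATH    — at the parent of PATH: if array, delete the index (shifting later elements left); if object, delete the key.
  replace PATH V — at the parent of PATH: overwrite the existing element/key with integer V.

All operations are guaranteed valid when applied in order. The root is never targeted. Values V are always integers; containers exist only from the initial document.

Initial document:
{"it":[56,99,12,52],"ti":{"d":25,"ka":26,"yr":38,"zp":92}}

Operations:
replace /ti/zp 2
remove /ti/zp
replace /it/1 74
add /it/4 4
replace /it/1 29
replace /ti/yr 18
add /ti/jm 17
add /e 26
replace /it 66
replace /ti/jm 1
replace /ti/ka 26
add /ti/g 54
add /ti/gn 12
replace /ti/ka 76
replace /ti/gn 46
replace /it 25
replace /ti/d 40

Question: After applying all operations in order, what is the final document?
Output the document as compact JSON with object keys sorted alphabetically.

After op 1 (replace /ti/zp 2): {"it":[56,99,12,52],"ti":{"d":25,"ka":26,"yr":38,"zp":2}}
After op 2 (remove /ti/zp): {"it":[56,99,12,52],"ti":{"d":25,"ka":26,"yr":38}}
After op 3 (replace /it/1 74): {"it":[56,74,12,52],"ti":{"d":25,"ka":26,"yr":38}}
After op 4 (add /it/4 4): {"it":[56,74,12,52,4],"ti":{"d":25,"ka":26,"yr":38}}
After op 5 (replace /it/1 29): {"it":[56,29,12,52,4],"ti":{"d":25,"ka":26,"yr":38}}
After op 6 (replace /ti/yr 18): {"it":[56,29,12,52,4],"ti":{"d":25,"ka":26,"yr":18}}
After op 7 (add /ti/jm 17): {"it":[56,29,12,52,4],"ti":{"d":25,"jm":17,"ka":26,"yr":18}}
After op 8 (add /e 26): {"e":26,"it":[56,29,12,52,4],"ti":{"d":25,"jm":17,"ka":26,"yr":18}}
After op 9 (replace /it 66): {"e":26,"it":66,"ti":{"d":25,"jm":17,"ka":26,"yr":18}}
After op 10 (replace /ti/jm 1): {"e":26,"it":66,"ti":{"d":25,"jm":1,"ka":26,"yr":18}}
After op 11 (replace /ti/ka 26): {"e":26,"it":66,"ti":{"d":25,"jm":1,"ka":26,"yr":18}}
After op 12 (add /ti/g 54): {"e":26,"it":66,"ti":{"d":25,"g":54,"jm":1,"ka":26,"yr":18}}
After op 13 (add /ti/gn 12): {"e":26,"it":66,"ti":{"d":25,"g":54,"gn":12,"jm":1,"ka":26,"yr":18}}
After op 14 (replace /ti/ka 76): {"e":26,"it":66,"ti":{"d":25,"g":54,"gn":12,"jm":1,"ka":76,"yr":18}}
After op 15 (replace /ti/gn 46): {"e":26,"it":66,"ti":{"d":25,"g":54,"gn":46,"jm":1,"ka":76,"yr":18}}
After op 16 (replace /it 25): {"e":26,"it":25,"ti":{"d":25,"g":54,"gn":46,"jm":1,"ka":76,"yr":18}}
After op 17 (replace /ti/d 40): {"e":26,"it":25,"ti":{"d":40,"g":54,"gn":46,"jm":1,"ka":76,"yr":18}}

Answer: {"e":26,"it":25,"ti":{"d":40,"g":54,"gn":46,"jm":1,"ka":76,"yr":18}}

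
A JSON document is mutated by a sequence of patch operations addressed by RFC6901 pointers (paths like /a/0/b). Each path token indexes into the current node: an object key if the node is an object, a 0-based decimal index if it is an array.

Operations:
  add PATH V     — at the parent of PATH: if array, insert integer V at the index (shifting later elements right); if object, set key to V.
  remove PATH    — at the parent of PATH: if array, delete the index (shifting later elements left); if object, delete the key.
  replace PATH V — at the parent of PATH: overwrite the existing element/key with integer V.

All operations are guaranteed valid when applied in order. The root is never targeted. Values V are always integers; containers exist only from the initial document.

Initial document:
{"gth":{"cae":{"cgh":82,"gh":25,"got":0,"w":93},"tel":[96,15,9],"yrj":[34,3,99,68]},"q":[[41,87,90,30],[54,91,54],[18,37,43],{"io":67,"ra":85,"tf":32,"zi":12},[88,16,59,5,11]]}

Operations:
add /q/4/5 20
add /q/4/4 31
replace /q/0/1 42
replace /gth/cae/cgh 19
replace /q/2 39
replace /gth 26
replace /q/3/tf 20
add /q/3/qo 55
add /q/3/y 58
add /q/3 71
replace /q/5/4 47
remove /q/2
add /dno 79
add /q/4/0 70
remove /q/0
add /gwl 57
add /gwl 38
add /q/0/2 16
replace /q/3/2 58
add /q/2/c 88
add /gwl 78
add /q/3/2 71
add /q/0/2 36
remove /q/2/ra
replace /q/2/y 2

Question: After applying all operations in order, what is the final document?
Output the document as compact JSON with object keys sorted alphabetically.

After op 1 (add /q/4/5 20): {"gth":{"cae":{"cgh":82,"gh":25,"got":0,"w":93},"tel":[96,15,9],"yrj":[34,3,99,68]},"q":[[41,87,90,30],[54,91,54],[18,37,43],{"io":67,"ra":85,"tf":32,"zi":12},[88,16,59,5,11,20]]}
After op 2 (add /q/4/4 31): {"gth":{"cae":{"cgh":82,"gh":25,"got":0,"w":93},"tel":[96,15,9],"yrj":[34,3,99,68]},"q":[[41,87,90,30],[54,91,54],[18,37,43],{"io":67,"ra":85,"tf":32,"zi":12},[88,16,59,5,31,11,20]]}
After op 3 (replace /q/0/1 42): {"gth":{"cae":{"cgh":82,"gh":25,"got":0,"w":93},"tel":[96,15,9],"yrj":[34,3,99,68]},"q":[[41,42,90,30],[54,91,54],[18,37,43],{"io":67,"ra":85,"tf":32,"zi":12},[88,16,59,5,31,11,20]]}
After op 4 (replace /gth/cae/cgh 19): {"gth":{"cae":{"cgh":19,"gh":25,"got":0,"w":93},"tel":[96,15,9],"yrj":[34,3,99,68]},"q":[[41,42,90,30],[54,91,54],[18,37,43],{"io":67,"ra":85,"tf":32,"zi":12},[88,16,59,5,31,11,20]]}
After op 5 (replace /q/2 39): {"gth":{"cae":{"cgh":19,"gh":25,"got":0,"w":93},"tel":[96,15,9],"yrj":[34,3,99,68]},"q":[[41,42,90,30],[54,91,54],39,{"io":67,"ra":85,"tf":32,"zi":12},[88,16,59,5,31,11,20]]}
After op 6 (replace /gth 26): {"gth":26,"q":[[41,42,90,30],[54,91,54],39,{"io":67,"ra":85,"tf":32,"zi":12},[88,16,59,5,31,11,20]]}
After op 7 (replace /q/3/tf 20): {"gth":26,"q":[[41,42,90,30],[54,91,54],39,{"io":67,"ra":85,"tf":20,"zi":12},[88,16,59,5,31,11,20]]}
After op 8 (add /q/3/qo 55): {"gth":26,"q":[[41,42,90,30],[54,91,54],39,{"io":67,"qo":55,"ra":85,"tf":20,"zi":12},[88,16,59,5,31,11,20]]}
After op 9 (add /q/3/y 58): {"gth":26,"q":[[41,42,90,30],[54,91,54],39,{"io":67,"qo":55,"ra":85,"tf":20,"y":58,"zi":12},[88,16,59,5,31,11,20]]}
After op 10 (add /q/3 71): {"gth":26,"q":[[41,42,90,30],[54,91,54],39,71,{"io":67,"qo":55,"ra":85,"tf":20,"y":58,"zi":12},[88,16,59,5,31,11,20]]}
After op 11 (replace /q/5/4 47): {"gth":26,"q":[[41,42,90,30],[54,91,54],39,71,{"io":67,"qo":55,"ra":85,"tf":20,"y":58,"zi":12},[88,16,59,5,47,11,20]]}
After op 12 (remove /q/2): {"gth":26,"q":[[41,42,90,30],[54,91,54],71,{"io":67,"qo":55,"ra":85,"tf":20,"y":58,"zi":12},[88,16,59,5,47,11,20]]}
After op 13 (add /dno 79): {"dno":79,"gth":26,"q":[[41,42,90,30],[54,91,54],71,{"io":67,"qo":55,"ra":85,"tf":20,"y":58,"zi":12},[88,16,59,5,47,11,20]]}
After op 14 (add /q/4/0 70): {"dno":79,"gth":26,"q":[[41,42,90,30],[54,91,54],71,{"io":67,"qo":55,"ra":85,"tf":20,"y":58,"zi":12},[70,88,16,59,5,47,11,20]]}
After op 15 (remove /q/0): {"dno":79,"gth":26,"q":[[54,91,54],71,{"io":67,"qo":55,"ra":85,"tf":20,"y":58,"zi":12},[70,88,16,59,5,47,11,20]]}
After op 16 (add /gwl 57): {"dno":79,"gth":26,"gwl":57,"q":[[54,91,54],71,{"io":67,"qo":55,"ra":85,"tf":20,"y":58,"zi":12},[70,88,16,59,5,47,11,20]]}
After op 17 (add /gwl 38): {"dno":79,"gth":26,"gwl":38,"q":[[54,91,54],71,{"io":67,"qo":55,"ra":85,"tf":20,"y":58,"zi":12},[70,88,16,59,5,47,11,20]]}
After op 18 (add /q/0/2 16): {"dno":79,"gth":26,"gwl":38,"q":[[54,91,16,54],71,{"io":67,"qo":55,"ra":85,"tf":20,"y":58,"zi":12},[70,88,16,59,5,47,11,20]]}
After op 19 (replace /q/3/2 58): {"dno":79,"gth":26,"gwl":38,"q":[[54,91,16,54],71,{"io":67,"qo":55,"ra":85,"tf":20,"y":58,"zi":12},[70,88,58,59,5,47,11,20]]}
After op 20 (add /q/2/c 88): {"dno":79,"gth":26,"gwl":38,"q":[[54,91,16,54],71,{"c":88,"io":67,"qo":55,"ra":85,"tf":20,"y":58,"zi":12},[70,88,58,59,5,47,11,20]]}
After op 21 (add /gwl 78): {"dno":79,"gth":26,"gwl":78,"q":[[54,91,16,54],71,{"c":88,"io":67,"qo":55,"ra":85,"tf":20,"y":58,"zi":12},[70,88,58,59,5,47,11,20]]}
After op 22 (add /q/3/2 71): {"dno":79,"gth":26,"gwl":78,"q":[[54,91,16,54],71,{"c":88,"io":67,"qo":55,"ra":85,"tf":20,"y":58,"zi":12},[70,88,71,58,59,5,47,11,20]]}
After op 23 (add /q/0/2 36): {"dno":79,"gth":26,"gwl":78,"q":[[54,91,36,16,54],71,{"c":88,"io":67,"qo":55,"ra":85,"tf":20,"y":58,"zi":12},[70,88,71,58,59,5,47,11,20]]}
After op 24 (remove /q/2/ra): {"dno":79,"gth":26,"gwl":78,"q":[[54,91,36,16,54],71,{"c":88,"io":67,"qo":55,"tf":20,"y":58,"zi":12},[70,88,71,58,59,5,47,11,20]]}
After op 25 (replace /q/2/y 2): {"dno":79,"gth":26,"gwl":78,"q":[[54,91,36,16,54],71,{"c":88,"io":67,"qo":55,"tf":20,"y":2,"zi":12},[70,88,71,58,59,5,47,11,20]]}

Answer: {"dno":79,"gth":26,"gwl":78,"q":[[54,91,36,16,54],71,{"c":88,"io":67,"qo":55,"tf":20,"y":2,"zi":12},[70,88,71,58,59,5,47,11,20]]}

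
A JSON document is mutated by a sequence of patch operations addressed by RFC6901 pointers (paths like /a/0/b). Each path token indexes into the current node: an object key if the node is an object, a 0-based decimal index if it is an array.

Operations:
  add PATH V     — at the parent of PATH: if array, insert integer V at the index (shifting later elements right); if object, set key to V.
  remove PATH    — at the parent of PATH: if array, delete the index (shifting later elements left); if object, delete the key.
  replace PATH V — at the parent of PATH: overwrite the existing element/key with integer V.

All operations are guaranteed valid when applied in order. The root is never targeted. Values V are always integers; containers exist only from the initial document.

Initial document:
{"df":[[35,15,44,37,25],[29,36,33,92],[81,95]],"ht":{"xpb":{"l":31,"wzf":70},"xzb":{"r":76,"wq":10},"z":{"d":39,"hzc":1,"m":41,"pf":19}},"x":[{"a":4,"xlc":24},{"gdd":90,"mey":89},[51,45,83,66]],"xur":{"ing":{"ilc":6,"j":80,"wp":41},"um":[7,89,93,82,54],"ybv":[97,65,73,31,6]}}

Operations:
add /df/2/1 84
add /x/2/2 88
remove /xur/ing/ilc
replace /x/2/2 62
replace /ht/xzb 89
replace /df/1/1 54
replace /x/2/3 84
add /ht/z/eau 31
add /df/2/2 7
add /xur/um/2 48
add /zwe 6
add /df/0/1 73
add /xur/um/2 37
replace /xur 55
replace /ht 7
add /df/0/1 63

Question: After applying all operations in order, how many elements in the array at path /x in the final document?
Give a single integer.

Answer: 3

Derivation:
After op 1 (add /df/2/1 84): {"df":[[35,15,44,37,25],[29,36,33,92],[81,84,95]],"ht":{"xpb":{"l":31,"wzf":70},"xzb":{"r":76,"wq":10},"z":{"d":39,"hzc":1,"m":41,"pf":19}},"x":[{"a":4,"xlc":24},{"gdd":90,"mey":89},[51,45,83,66]],"xur":{"ing":{"ilc":6,"j":80,"wp":41},"um":[7,89,93,82,54],"ybv":[97,65,73,31,6]}}
After op 2 (add /x/2/2 88): {"df":[[35,15,44,37,25],[29,36,33,92],[81,84,95]],"ht":{"xpb":{"l":31,"wzf":70},"xzb":{"r":76,"wq":10},"z":{"d":39,"hzc":1,"m":41,"pf":19}},"x":[{"a":4,"xlc":24},{"gdd":90,"mey":89},[51,45,88,83,66]],"xur":{"ing":{"ilc":6,"j":80,"wp":41},"um":[7,89,93,82,54],"ybv":[97,65,73,31,6]}}
After op 3 (remove /xur/ing/ilc): {"df":[[35,15,44,37,25],[29,36,33,92],[81,84,95]],"ht":{"xpb":{"l":31,"wzf":70},"xzb":{"r":76,"wq":10},"z":{"d":39,"hzc":1,"m":41,"pf":19}},"x":[{"a":4,"xlc":24},{"gdd":90,"mey":89},[51,45,88,83,66]],"xur":{"ing":{"j":80,"wp":41},"um":[7,89,93,82,54],"ybv":[97,65,73,31,6]}}
After op 4 (replace /x/2/2 62): {"df":[[35,15,44,37,25],[29,36,33,92],[81,84,95]],"ht":{"xpb":{"l":31,"wzf":70},"xzb":{"r":76,"wq":10},"z":{"d":39,"hzc":1,"m":41,"pf":19}},"x":[{"a":4,"xlc":24},{"gdd":90,"mey":89},[51,45,62,83,66]],"xur":{"ing":{"j":80,"wp":41},"um":[7,89,93,82,54],"ybv":[97,65,73,31,6]}}
After op 5 (replace /ht/xzb 89): {"df":[[35,15,44,37,25],[29,36,33,92],[81,84,95]],"ht":{"xpb":{"l":31,"wzf":70},"xzb":89,"z":{"d":39,"hzc":1,"m":41,"pf":19}},"x":[{"a":4,"xlc":24},{"gdd":90,"mey":89},[51,45,62,83,66]],"xur":{"ing":{"j":80,"wp":41},"um":[7,89,93,82,54],"ybv":[97,65,73,31,6]}}
After op 6 (replace /df/1/1 54): {"df":[[35,15,44,37,25],[29,54,33,92],[81,84,95]],"ht":{"xpb":{"l":31,"wzf":70},"xzb":89,"z":{"d":39,"hzc":1,"m":41,"pf":19}},"x":[{"a":4,"xlc":24},{"gdd":90,"mey":89},[51,45,62,83,66]],"xur":{"ing":{"j":80,"wp":41},"um":[7,89,93,82,54],"ybv":[97,65,73,31,6]}}
After op 7 (replace /x/2/3 84): {"df":[[35,15,44,37,25],[29,54,33,92],[81,84,95]],"ht":{"xpb":{"l":31,"wzf":70},"xzb":89,"z":{"d":39,"hzc":1,"m":41,"pf":19}},"x":[{"a":4,"xlc":24},{"gdd":90,"mey":89},[51,45,62,84,66]],"xur":{"ing":{"j":80,"wp":41},"um":[7,89,93,82,54],"ybv":[97,65,73,31,6]}}
After op 8 (add /ht/z/eau 31): {"df":[[35,15,44,37,25],[29,54,33,92],[81,84,95]],"ht":{"xpb":{"l":31,"wzf":70},"xzb":89,"z":{"d":39,"eau":31,"hzc":1,"m":41,"pf":19}},"x":[{"a":4,"xlc":24},{"gdd":90,"mey":89},[51,45,62,84,66]],"xur":{"ing":{"j":80,"wp":41},"um":[7,89,93,82,54],"ybv":[97,65,73,31,6]}}
After op 9 (add /df/2/2 7): {"df":[[35,15,44,37,25],[29,54,33,92],[81,84,7,95]],"ht":{"xpb":{"l":31,"wzf":70},"xzb":89,"z":{"d":39,"eau":31,"hzc":1,"m":41,"pf":19}},"x":[{"a":4,"xlc":24},{"gdd":90,"mey":89},[51,45,62,84,66]],"xur":{"ing":{"j":80,"wp":41},"um":[7,89,93,82,54],"ybv":[97,65,73,31,6]}}
After op 10 (add /xur/um/2 48): {"df":[[35,15,44,37,25],[29,54,33,92],[81,84,7,95]],"ht":{"xpb":{"l":31,"wzf":70},"xzb":89,"z":{"d":39,"eau":31,"hzc":1,"m":41,"pf":19}},"x":[{"a":4,"xlc":24},{"gdd":90,"mey":89},[51,45,62,84,66]],"xur":{"ing":{"j":80,"wp":41},"um":[7,89,48,93,82,54],"ybv":[97,65,73,31,6]}}
After op 11 (add /zwe 6): {"df":[[35,15,44,37,25],[29,54,33,92],[81,84,7,95]],"ht":{"xpb":{"l":31,"wzf":70},"xzb":89,"z":{"d":39,"eau":31,"hzc":1,"m":41,"pf":19}},"x":[{"a":4,"xlc":24},{"gdd":90,"mey":89},[51,45,62,84,66]],"xur":{"ing":{"j":80,"wp":41},"um":[7,89,48,93,82,54],"ybv":[97,65,73,31,6]},"zwe":6}
After op 12 (add /df/0/1 73): {"df":[[35,73,15,44,37,25],[29,54,33,92],[81,84,7,95]],"ht":{"xpb":{"l":31,"wzf":70},"xzb":89,"z":{"d":39,"eau":31,"hzc":1,"m":41,"pf":19}},"x":[{"a":4,"xlc":24},{"gdd":90,"mey":89},[51,45,62,84,66]],"xur":{"ing":{"j":80,"wp":41},"um":[7,89,48,93,82,54],"ybv":[97,65,73,31,6]},"zwe":6}
After op 13 (add /xur/um/2 37): {"df":[[35,73,15,44,37,25],[29,54,33,92],[81,84,7,95]],"ht":{"xpb":{"l":31,"wzf":70},"xzb":89,"z":{"d":39,"eau":31,"hzc":1,"m":41,"pf":19}},"x":[{"a":4,"xlc":24},{"gdd":90,"mey":89},[51,45,62,84,66]],"xur":{"ing":{"j":80,"wp":41},"um":[7,89,37,48,93,82,54],"ybv":[97,65,73,31,6]},"zwe":6}
After op 14 (replace /xur 55): {"df":[[35,73,15,44,37,25],[29,54,33,92],[81,84,7,95]],"ht":{"xpb":{"l":31,"wzf":70},"xzb":89,"z":{"d":39,"eau":31,"hzc":1,"m":41,"pf":19}},"x":[{"a":4,"xlc":24},{"gdd":90,"mey":89},[51,45,62,84,66]],"xur":55,"zwe":6}
After op 15 (replace /ht 7): {"df":[[35,73,15,44,37,25],[29,54,33,92],[81,84,7,95]],"ht":7,"x":[{"a":4,"xlc":24},{"gdd":90,"mey":89},[51,45,62,84,66]],"xur":55,"zwe":6}
After op 16 (add /df/0/1 63): {"df":[[35,63,73,15,44,37,25],[29,54,33,92],[81,84,7,95]],"ht":7,"x":[{"a":4,"xlc":24},{"gdd":90,"mey":89},[51,45,62,84,66]],"xur":55,"zwe":6}
Size at path /x: 3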